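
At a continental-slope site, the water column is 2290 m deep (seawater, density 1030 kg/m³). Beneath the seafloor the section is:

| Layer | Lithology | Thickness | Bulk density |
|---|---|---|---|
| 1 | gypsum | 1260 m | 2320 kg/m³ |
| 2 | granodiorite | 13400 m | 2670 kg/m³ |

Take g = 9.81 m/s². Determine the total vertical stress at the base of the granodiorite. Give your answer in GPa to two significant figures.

seawater: 1030 kg/m³ × 9.81 m/s² × 2290 m = 2.314×10^7 Pa = 0.02314 GPa
gypsum: 2320 kg/m³ × 9.81 m/s² × 1260 m = 2.868×10^7 Pa = 0.02868 GPa
granodiorite: 2670 kg/m³ × 9.81 m/s² × 13400 m = 3.510×10^8 Pa = 0.3510 GPa
Total = 0.02314 + 0.02868 + 0.3510 = 0.40280 GPa

0.40 GPa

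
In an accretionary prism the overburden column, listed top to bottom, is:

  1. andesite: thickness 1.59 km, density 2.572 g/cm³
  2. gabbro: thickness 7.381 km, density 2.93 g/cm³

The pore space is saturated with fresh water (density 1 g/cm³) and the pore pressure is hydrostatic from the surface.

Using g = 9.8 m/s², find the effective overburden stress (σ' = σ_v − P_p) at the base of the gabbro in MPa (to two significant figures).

Overburden (lithostatic) stress σ_v:
andesite: 2572 kg/m³ × 9.8 m/s² × 1590 m = 4.008×10^7 Pa = 40.08 MPa
gabbro: 2930 kg/m³ × 9.8 m/s² × 7381 m = 2.119×10^8 Pa = 211.9 MPa
Total = 40.08 + 211.9 = 252.01 MPa
Pore pressure P_p = 1000 kg/m³ × 9.8 m/s² × 8971 m = 8.792×10^7 Pa = 87.92 MPa
Effective stress σ' = σ_v − P_p = 252.0 − 87.92 = 164.10 MPa

160 MPa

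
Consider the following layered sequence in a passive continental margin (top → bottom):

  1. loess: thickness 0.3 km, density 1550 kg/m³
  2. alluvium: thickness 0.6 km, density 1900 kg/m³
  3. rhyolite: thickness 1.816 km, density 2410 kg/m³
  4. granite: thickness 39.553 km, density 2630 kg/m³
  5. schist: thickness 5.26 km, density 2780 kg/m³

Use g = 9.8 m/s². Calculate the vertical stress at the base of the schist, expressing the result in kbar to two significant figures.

12 kbar

loess: 1550 kg/m³ × 9.8 m/s² × 300 m = 4.557×10^6 Pa = 0.04557 kbar
alluvium: 1900 kg/m³ × 9.8 m/s² × 600 m = 1.117×10^7 Pa = 0.1117 kbar
rhyolite: 2410 kg/m³ × 9.8 m/s² × 1816 m = 4.289×10^7 Pa = 0.4289 kbar
granite: 2630 kg/m³ × 9.8 m/s² × 39553 m = 1.019×10^9 Pa = 10.19 kbar
schist: 2780 kg/m³ × 9.8 m/s² × 5260 m = 1.433×10^8 Pa = 1.433 kbar
Total = 0.04557 + 0.1117 + 0.4289 + 10.19 + 1.433 = 12.214 kbar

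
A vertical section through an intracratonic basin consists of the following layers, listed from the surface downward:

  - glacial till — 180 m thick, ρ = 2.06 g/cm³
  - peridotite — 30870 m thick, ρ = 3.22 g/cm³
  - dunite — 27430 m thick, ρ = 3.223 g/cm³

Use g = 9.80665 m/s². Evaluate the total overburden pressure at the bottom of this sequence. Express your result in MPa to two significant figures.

1800 MPa

glacial till: 2060 kg/m³ × 9.80665 m/s² × 180 m = 3.636×10^6 Pa = 3.636 MPa
peridotite: 3220 kg/m³ × 9.80665 m/s² × 30870 m = 9.748×10^8 Pa = 974.8 MPa
dunite: 3223 kg/m³ × 9.80665 m/s² × 27430 m = 8.670×10^8 Pa = 867.0 MPa
Total = 3.636 + 974.8 + 867.0 = 1845.4 MPa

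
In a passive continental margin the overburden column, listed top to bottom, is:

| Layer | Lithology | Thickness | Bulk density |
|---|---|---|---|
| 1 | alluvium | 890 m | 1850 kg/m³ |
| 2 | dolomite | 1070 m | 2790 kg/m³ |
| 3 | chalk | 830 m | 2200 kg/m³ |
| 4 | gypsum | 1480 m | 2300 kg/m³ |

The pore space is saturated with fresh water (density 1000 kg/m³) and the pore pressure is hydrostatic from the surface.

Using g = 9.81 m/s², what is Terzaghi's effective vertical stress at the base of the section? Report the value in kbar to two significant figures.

0.55 kbar

Overburden (lithostatic) stress σ_v:
alluvium: 1850 kg/m³ × 9.81 m/s² × 890 m = 1.615×10^7 Pa = 16.15 MPa
dolomite: 2790 kg/m³ × 9.81 m/s² × 1070 m = 2.929×10^7 Pa = 29.29 MPa
chalk: 2200 kg/m³ × 9.81 m/s² × 830 m = 1.791×10^7 Pa = 17.91 MPa
gypsum: 2300 kg/m³ × 9.81 m/s² × 1480 m = 3.339×10^7 Pa = 33.39 MPa
Total = 16.15 + 29.29 + 17.91 + 33.39 = 96.744 MPa
Pore pressure P_p = 1000 kg/m³ × 9.81 m/s² × 4270 m = 4.189×10^7 Pa = 41.89 MPa
Effective stress σ' = σ_v − P_p = 96.74 − 41.89 = 54.856 MPa = 0.54856 kbar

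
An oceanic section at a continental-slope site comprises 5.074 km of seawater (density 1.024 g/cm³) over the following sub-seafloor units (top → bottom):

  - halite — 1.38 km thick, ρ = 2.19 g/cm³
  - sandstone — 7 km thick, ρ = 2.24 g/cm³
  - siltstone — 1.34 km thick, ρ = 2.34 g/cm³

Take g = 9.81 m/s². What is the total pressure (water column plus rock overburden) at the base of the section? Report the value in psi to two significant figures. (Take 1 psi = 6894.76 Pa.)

38000 psi

seawater: 1024 kg/m³ × 9.81 m/s² × 5074 m = 5.097×10^7 Pa = 7393 psi
halite: 2190 kg/m³ × 9.81 m/s² × 1380 m = 2.965×10^7 Pa = 4300 psi
sandstone: 2240 kg/m³ × 9.81 m/s² × 7000 m = 1.538×10^8 Pa = 22310 psi
siltstone: 2340 kg/m³ × 9.81 m/s² × 1340 m = 3.076×10^7 Pa = 4461 psi
Total = 7393 + 4300 + 22310 + 4461 = 38464 psi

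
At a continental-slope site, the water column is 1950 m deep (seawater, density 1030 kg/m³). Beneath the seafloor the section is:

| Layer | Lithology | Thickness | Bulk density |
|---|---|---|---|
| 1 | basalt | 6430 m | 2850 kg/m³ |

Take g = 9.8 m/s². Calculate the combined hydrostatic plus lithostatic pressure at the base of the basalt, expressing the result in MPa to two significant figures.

200 MPa

seawater: 1030 kg/m³ × 9.8 m/s² × 1950 m = 1.968×10^7 Pa = 19.68 MPa
basalt: 2850 kg/m³ × 9.8 m/s² × 6430 m = 1.796×10^8 Pa = 179.6 MPa
Total = 19.68 + 179.6 = 199.27 MPa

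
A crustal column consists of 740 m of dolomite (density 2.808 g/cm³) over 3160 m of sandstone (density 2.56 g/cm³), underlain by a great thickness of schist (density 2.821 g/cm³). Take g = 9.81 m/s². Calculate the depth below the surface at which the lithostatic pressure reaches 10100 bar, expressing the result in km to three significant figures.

36.8 km

Pressure at base of upper layers: 2808×9.81×740 + 2560×9.81×3160 = 9.974×10^7 Pa = 997.4 bar
Remaining pressure to be supplied by schist: 1.010×10^9 − 9.974×10^7 = 9.103×10^8 Pa
Additional depth in schist = 9.103×10^8 Pa / (2821 kg/m³ × 9.81 m/s²) = 32892 m
Total depth = 3900 m + 32892 m = 36792 m
= 36.792 km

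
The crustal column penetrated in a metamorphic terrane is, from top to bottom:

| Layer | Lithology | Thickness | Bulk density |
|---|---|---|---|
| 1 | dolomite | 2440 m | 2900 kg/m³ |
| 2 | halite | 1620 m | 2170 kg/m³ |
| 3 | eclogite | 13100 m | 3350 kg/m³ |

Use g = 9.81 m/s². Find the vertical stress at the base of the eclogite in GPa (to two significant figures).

dolomite: 2900 kg/m³ × 9.81 m/s² × 2440 m = 6.942×10^7 Pa = 0.06942 GPa
halite: 2170 kg/m³ × 9.81 m/s² × 1620 m = 3.449×10^7 Pa = 0.03449 GPa
eclogite: 3350 kg/m³ × 9.81 m/s² × 13100 m = 4.305×10^8 Pa = 0.4305 GPa
Total = 0.06942 + 0.03449 + 0.4305 = 0.53441 GPa

0.53 GPa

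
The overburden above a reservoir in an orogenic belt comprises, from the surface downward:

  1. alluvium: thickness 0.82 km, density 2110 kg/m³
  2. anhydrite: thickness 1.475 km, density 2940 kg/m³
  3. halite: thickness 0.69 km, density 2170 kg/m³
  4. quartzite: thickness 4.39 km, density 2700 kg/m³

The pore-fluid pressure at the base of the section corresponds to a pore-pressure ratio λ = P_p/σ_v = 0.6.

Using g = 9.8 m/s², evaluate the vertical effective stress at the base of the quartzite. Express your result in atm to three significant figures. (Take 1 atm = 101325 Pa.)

Overburden (lithostatic) stress σ_v:
alluvium: 2110 kg/m³ × 9.8 m/s² × 820 m = 1.696×10^7 Pa = 16.96 MPa
anhydrite: 2940 kg/m³ × 9.8 m/s² × 1475 m = 4.250×10^7 Pa = 42.50 MPa
halite: 2170 kg/m³ × 9.8 m/s² × 690 m = 1.467×10^7 Pa = 14.67 MPa
quartzite: 2700 kg/m³ × 9.8 m/s² × 4390 m = 1.162×10^8 Pa = 116.2 MPa
Total = 16.96 + 42.50 + 14.67 + 116.2 = 190.29 MPa
Pore pressure P_p = λ·σ_v = 0.6 × 190.3 MPa = 114.2 MPa
Effective stress σ' = σ_v − P_p = 190.3 − 114.2 = 76.115 MPa = 751.19 atm

751 atm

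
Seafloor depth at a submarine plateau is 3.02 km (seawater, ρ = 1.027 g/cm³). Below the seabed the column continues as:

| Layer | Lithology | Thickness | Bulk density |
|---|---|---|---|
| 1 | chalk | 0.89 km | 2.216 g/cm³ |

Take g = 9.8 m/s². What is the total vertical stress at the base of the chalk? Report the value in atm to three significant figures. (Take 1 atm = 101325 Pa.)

seawater: 1027 kg/m³ × 9.8 m/s² × 3020 m = 3.040×10^7 Pa = 300.0 atm
chalk: 2216 kg/m³ × 9.8 m/s² × 890 m = 1.933×10^7 Pa = 190.8 atm
Total = 300.0 + 190.8 = 490.73 atm

491 atm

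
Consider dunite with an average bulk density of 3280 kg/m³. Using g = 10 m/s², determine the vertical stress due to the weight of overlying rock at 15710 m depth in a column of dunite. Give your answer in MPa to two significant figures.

520 MPa

dunite: 3280 kg/m³ × 10 m/s² × 15710 m = 5.153×10^8 Pa = 515.3 MPa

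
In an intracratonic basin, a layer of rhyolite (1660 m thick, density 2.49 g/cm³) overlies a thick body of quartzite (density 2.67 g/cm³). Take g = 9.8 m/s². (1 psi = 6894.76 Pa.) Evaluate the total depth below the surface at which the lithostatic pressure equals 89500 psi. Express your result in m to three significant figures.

Pressure at base of upper layers: 2490×9.8×1660 = 4.051×10^7 Pa = 5875 psi
Remaining pressure to be supplied by quartzite: 6.171×10^8 − 4.051×10^7 = 5.766×10^8 Pa
Additional depth in quartzite = 5.766×10^8 Pa / (2670 kg/m³ × 9.8 m/s²) = 22035 m
Total depth = 1660 m + 22035 m = 23695 m

23700 m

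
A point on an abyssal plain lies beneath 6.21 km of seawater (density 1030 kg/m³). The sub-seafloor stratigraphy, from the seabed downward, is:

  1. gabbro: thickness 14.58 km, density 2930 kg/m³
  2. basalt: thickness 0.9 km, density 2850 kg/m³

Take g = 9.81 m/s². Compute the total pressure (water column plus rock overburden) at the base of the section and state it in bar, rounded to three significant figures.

5070 bar

seawater: 1030 kg/m³ × 9.81 m/s² × 6210 m = 6.275×10^7 Pa = 627.5 bar
gabbro: 2930 kg/m³ × 9.81 m/s² × 14580 m = 4.191×10^8 Pa = 4191 bar
basalt: 2850 kg/m³ × 9.81 m/s² × 900 m = 2.516×10^7 Pa = 251.6 bar
Total = 627.5 + 4191 + 251.6 = 5069.9 bar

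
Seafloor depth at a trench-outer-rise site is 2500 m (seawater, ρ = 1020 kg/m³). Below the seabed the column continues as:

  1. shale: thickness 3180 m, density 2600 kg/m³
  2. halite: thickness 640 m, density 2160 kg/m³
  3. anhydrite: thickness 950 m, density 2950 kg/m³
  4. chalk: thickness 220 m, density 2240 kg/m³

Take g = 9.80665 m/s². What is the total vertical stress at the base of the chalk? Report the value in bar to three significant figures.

1520 bar

seawater: 1020 kg/m³ × 9.80665 m/s² × 2500 m = 2.501×10^7 Pa = 250.1 bar
shale: 2600 kg/m³ × 9.80665 m/s² × 3180 m = 8.108×10^7 Pa = 810.8 bar
halite: 2160 kg/m³ × 9.80665 m/s² × 640 m = 1.356×10^7 Pa = 135.6 bar
anhydrite: 2950 kg/m³ × 9.80665 m/s² × 950 m = 2.748×10^7 Pa = 274.8 bar
chalk: 2240 kg/m³ × 9.80665 m/s² × 220 m = 4.833×10^6 Pa = 48.33 bar
Total = 250.1 + 810.8 + 135.6 + 274.8 + 48.33 = 1519.6 bar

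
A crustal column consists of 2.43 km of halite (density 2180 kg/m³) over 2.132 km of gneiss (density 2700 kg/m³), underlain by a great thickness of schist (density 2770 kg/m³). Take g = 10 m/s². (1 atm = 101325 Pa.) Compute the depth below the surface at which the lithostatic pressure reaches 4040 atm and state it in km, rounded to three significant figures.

Pressure at base of upper layers: 2180×10×2430 + 2700×10×2132 = 1.105×10^8 Pa = 1091 atm
Remaining pressure to be supplied by schist: 4.094×10^8 − 1.105×10^8 = 2.988×10^8 Pa
Additional depth in schist = 2.988×10^8 Pa / (2770 kg/m³ × 10 m/s²) = 10788 m
Total depth = 4562 m + 10788 m = 15350 m
= 15.350 km

15.3 km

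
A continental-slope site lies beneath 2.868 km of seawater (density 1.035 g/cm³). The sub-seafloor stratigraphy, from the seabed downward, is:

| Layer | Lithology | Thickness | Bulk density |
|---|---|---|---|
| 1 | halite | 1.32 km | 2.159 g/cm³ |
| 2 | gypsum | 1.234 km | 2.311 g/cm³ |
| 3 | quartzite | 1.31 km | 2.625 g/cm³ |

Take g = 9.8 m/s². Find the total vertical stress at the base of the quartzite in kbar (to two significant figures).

1.2 kbar

seawater: 1035 kg/m³ × 9.8 m/s² × 2868 m = 2.909×10^7 Pa = 0.2909 kbar
halite: 2159 kg/m³ × 9.8 m/s² × 1320 m = 2.793×10^7 Pa = 0.2793 kbar
gypsum: 2311 kg/m³ × 9.8 m/s² × 1234 m = 2.795×10^7 Pa = 0.2795 kbar
quartzite: 2625 kg/m³ × 9.8 m/s² × 1310 m = 3.370×10^7 Pa = 0.3370 kbar
Total = 0.2909 + 0.2793 + 0.2795 + 0.3370 = 1.1867 kbar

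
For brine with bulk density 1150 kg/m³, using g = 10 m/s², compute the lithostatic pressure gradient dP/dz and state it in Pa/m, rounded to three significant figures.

dP/dz = ρg = 1150 kg/m³ × 10 m/s² = 11500 Pa/m

11500 Pa/m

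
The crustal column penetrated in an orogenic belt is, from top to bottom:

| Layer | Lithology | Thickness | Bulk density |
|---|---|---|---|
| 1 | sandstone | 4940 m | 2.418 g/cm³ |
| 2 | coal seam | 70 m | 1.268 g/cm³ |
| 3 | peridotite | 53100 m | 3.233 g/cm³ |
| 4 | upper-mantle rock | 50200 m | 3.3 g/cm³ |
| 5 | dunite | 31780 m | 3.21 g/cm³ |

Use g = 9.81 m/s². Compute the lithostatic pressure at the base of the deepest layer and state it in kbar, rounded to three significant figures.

44.3 kbar

sandstone: 2418 kg/m³ × 9.81 m/s² × 4940 m = 1.172×10^8 Pa = 1.172 kbar
coal seam: 1268 kg/m³ × 9.81 m/s² × 70 m = 8.707×10^5 Pa = 8.707×10^-3 kbar
peridotite: 3233 kg/m³ × 9.81 m/s² × 53100 m = 1.684×10^9 Pa = 16.84 kbar
upper-mantle rock: 3300 kg/m³ × 9.81 m/s² × 50200 m = 1.625×10^9 Pa = 16.25 kbar
dunite: 3210 kg/m³ × 9.81 m/s² × 31780 m = 1.001×10^9 Pa = 10.01 kbar
Total = 1.172 + 8.707×10^-3 + 16.84 + 16.25 + 10.01 = 44.280 kbar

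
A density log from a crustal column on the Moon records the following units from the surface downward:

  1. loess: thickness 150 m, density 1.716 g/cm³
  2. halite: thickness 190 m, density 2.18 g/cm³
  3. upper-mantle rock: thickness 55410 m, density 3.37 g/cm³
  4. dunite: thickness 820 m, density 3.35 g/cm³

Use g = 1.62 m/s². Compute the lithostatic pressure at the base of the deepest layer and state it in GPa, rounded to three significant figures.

loess: 1716 kg/m³ × 1.62 m/s² × 150 m = 4.170×10^5 Pa = 4.170×10^-4 GPa
halite: 2180 kg/m³ × 1.62 m/s² × 190 m = 6.710×10^5 Pa = 6.710×10^-4 GPa
upper-mantle rock: 3370 kg/m³ × 1.62 m/s² × 55410 m = 3.025×10^8 Pa = 0.3025 GPa
dunite: 3350 kg/m³ × 1.62 m/s² × 820 m = 4.450×10^6 Pa = 4.450×10^-3 GPa
Total = 4.170×10^-4 + 6.710×10^-4 + 0.3025 + 4.450×10^-3 = 0.30804 GPa

0.308 GPa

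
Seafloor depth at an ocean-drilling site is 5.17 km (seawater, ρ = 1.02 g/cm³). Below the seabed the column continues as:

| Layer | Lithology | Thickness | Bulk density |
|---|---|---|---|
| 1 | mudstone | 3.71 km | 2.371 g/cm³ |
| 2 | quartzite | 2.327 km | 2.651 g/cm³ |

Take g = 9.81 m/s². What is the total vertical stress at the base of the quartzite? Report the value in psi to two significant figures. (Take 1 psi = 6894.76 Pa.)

29000 psi

seawater: 1020 kg/m³ × 9.81 m/s² × 5170 m = 5.173×10^7 Pa = 7503 psi
mudstone: 2371 kg/m³ × 9.81 m/s² × 3710 m = 8.629×10^7 Pa = 12516 psi
quartzite: 2651 kg/m³ × 9.81 m/s² × 2327 m = 6.052×10^7 Pa = 8777 psi
Total = 7503 + 12516 + 8777 = 28796 psi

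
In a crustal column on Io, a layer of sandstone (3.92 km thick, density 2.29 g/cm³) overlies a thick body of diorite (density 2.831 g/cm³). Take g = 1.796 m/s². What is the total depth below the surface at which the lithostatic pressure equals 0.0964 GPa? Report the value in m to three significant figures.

19700 m

Pressure at base of upper layers: 2290×1.796×3920 = 1.612×10^7 Pa = 0.01612 GPa
Remaining pressure to be supplied by diorite: 9.640×10^7 − 1.612×10^7 = 8.028×10^7 Pa
Additional depth in diorite = 8.028×10^7 Pa / (2831 kg/m³ × 1.796 m/s²) = 15789 m
Total depth = 3920 m + 15789 m = 19709 m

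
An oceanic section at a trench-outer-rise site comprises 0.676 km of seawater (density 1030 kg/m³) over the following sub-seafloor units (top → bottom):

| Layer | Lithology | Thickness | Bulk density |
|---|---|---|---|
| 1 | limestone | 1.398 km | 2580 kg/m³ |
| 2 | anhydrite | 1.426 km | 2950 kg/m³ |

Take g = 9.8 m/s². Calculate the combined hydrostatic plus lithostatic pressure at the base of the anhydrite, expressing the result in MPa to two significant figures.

83 MPa

seawater: 1030 kg/m³ × 9.8 m/s² × 676 m = 6.824×10^6 Pa = 6.824 MPa
limestone: 2580 kg/m³ × 9.8 m/s² × 1398 m = 3.535×10^7 Pa = 35.35 MPa
anhydrite: 2950 kg/m³ × 9.8 m/s² × 1426 m = 4.123×10^7 Pa = 41.23 MPa
Total = 6.824 + 35.35 + 41.23 = 83.396 MPa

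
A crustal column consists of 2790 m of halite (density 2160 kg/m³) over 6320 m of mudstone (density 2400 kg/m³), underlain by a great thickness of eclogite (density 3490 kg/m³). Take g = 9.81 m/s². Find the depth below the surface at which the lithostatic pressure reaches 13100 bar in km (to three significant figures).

Pressure at base of upper layers: 2160×9.81×2790 + 2400×9.81×6320 = 2.079×10^8 Pa = 2079 bar
Remaining pressure to be supplied by eclogite: 1.310×10^9 − 2.079×10^8 = 1.102×10^9 Pa
Additional depth in eclogite = 1.102×10^9 Pa / (3490 kg/m³ × 9.81 m/s²) = 32190 m
Total depth = 9110 m + 32190 m = 41300 m
= 41.300 km

41.3 km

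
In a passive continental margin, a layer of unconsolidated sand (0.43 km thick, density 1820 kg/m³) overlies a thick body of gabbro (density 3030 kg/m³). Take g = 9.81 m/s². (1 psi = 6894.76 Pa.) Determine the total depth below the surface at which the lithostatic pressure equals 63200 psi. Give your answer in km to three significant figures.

Pressure at base of upper layers: 1820×9.81×430 = 7.677×10^6 Pa = 1113 psi
Remaining pressure to be supplied by gabbro: 4.357×10^8 − 7.677×10^6 = 4.281×10^8 Pa
Additional depth in gabbro = 4.281×10^8 Pa / (3030 kg/m³ × 9.81 m/s²) = 14401 m
Total depth = 430 m + 14401 m = 14831 m
= 14.831 km

14.8 km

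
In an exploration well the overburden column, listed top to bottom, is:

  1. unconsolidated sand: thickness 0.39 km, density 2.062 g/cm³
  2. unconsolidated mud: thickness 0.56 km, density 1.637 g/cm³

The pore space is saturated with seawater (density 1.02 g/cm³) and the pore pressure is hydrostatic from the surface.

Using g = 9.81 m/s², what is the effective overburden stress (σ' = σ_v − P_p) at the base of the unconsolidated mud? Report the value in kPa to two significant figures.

Overburden (lithostatic) stress σ_v:
unconsolidated sand: 2062 kg/m³ × 9.81 m/s² × 390 m = 7.889×10^6 Pa = 7.889 MPa
unconsolidated mud: 1637 kg/m³ × 9.81 m/s² × 560 m = 8.993×10^6 Pa = 8.993 MPa
Total = 7.889 + 8.993 = 16.882 MPa
Pore pressure P_p = 1020 kg/m³ × 9.81 m/s² × 950 m = 9.506×10^6 Pa = 9.506 MPa
Effective stress σ' = σ_v − P_p = 16.88 − 9.506 = 7.3761 MPa = 7376.1 kPa

7400 kPa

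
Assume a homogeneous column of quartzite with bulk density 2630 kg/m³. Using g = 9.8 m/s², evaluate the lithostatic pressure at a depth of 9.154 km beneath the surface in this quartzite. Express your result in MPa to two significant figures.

quartzite: 2630 kg/m³ × 9.8 m/s² × 9154 m = 2.359×10^8 Pa = 235.9 MPa

240 MPa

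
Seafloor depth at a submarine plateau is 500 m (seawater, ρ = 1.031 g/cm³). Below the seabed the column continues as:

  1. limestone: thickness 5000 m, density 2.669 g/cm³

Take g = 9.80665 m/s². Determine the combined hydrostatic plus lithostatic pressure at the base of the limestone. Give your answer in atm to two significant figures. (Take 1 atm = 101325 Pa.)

1300 atm

seawater: 1031 kg/m³ × 9.80665 m/s² × 500 m = 5.055×10^6 Pa = 49.89 atm
limestone: 2669 kg/m³ × 9.80665 m/s² × 5000 m = 1.309×10^8 Pa = 1292 atm
Total = 49.89 + 1292 = 1341.5 atm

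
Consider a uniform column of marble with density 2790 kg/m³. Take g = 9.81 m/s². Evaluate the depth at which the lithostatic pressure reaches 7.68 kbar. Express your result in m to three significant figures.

28100 m

h = P/(ρg) = 7.68 kbar / (2790 kg/m³ × 9.81 m/s²) = 7.680×10^8 Pa / 27370 Pa/m = 28060 m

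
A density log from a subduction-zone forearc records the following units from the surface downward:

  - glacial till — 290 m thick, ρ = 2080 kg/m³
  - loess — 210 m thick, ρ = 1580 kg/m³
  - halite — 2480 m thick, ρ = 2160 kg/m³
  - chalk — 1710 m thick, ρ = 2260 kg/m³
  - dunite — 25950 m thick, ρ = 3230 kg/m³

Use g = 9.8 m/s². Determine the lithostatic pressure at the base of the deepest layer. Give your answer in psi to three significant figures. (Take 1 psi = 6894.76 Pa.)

134000 psi

glacial till: 2080 kg/m³ × 9.8 m/s² × 290 m = 5.911×10^6 Pa = 857.4 psi
loess: 1580 kg/m³ × 9.8 m/s² × 210 m = 3.252×10^6 Pa = 471.6 psi
halite: 2160 kg/m³ × 9.8 m/s² × 2480 m = 5.250×10^7 Pa = 7614 psi
chalk: 2260 kg/m³ × 9.8 m/s² × 1710 m = 3.787×10^7 Pa = 5493 psi
dunite: 3230 kg/m³ × 9.8 m/s² × 25950 m = 8.214×10^8 Pa = 1.191×10^5 psi
Total = 857.4 + 471.6 + 7614 + 5493 + 1.191×10^5 = 1.3357×10^5 psi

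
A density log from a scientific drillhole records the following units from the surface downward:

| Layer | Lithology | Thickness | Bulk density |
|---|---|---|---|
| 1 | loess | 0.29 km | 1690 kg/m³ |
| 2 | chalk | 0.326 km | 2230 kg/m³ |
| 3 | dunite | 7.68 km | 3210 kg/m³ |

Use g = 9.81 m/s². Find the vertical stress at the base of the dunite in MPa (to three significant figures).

254 MPa

loess: 1690 kg/m³ × 9.81 m/s² × 290 m = 4.808×10^6 Pa = 4.808 MPa
chalk: 2230 kg/m³ × 9.81 m/s² × 326 m = 7.132×10^6 Pa = 7.132 MPa
dunite: 3210 kg/m³ × 9.81 m/s² × 7680 m = 2.418×10^8 Pa = 241.8 MPa
Total = 4.808 + 7.132 + 241.8 = 253.78 MPa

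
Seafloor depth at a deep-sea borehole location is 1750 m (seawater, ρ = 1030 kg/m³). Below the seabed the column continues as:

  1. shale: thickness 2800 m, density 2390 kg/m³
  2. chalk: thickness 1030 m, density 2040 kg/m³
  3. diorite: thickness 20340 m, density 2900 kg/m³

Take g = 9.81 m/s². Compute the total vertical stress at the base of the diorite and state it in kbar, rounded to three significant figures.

seawater: 1030 kg/m³ × 9.81 m/s² × 1750 m = 1.768×10^7 Pa = 0.1768 kbar
shale: 2390 kg/m³ × 9.81 m/s² × 2800 m = 6.565×10^7 Pa = 0.6565 kbar
chalk: 2040 kg/m³ × 9.81 m/s² × 1030 m = 2.061×10^7 Pa = 0.2061 kbar
diorite: 2900 kg/m³ × 9.81 m/s² × 20340 m = 5.787×10^8 Pa = 5.787 kbar
Total = 0.1768 + 0.6565 + 0.2061 + 5.787 = 6.8260 kbar

6.83 kbar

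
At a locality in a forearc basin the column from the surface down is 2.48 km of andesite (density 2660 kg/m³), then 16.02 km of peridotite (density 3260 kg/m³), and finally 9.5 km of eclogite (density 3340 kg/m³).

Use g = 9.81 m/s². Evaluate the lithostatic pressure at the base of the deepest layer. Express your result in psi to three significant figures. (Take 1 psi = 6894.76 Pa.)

129000 psi

andesite: 2660 kg/m³ × 9.81 m/s² × 2480 m = 6.471×10^7 Pa = 9386 psi
peridotite: 3260 kg/m³ × 9.81 m/s² × 16020 m = 5.123×10^8 Pa = 74307 psi
eclogite: 3340 kg/m³ × 9.81 m/s² × 9500 m = 3.113×10^8 Pa = 45146 psi
Total = 9386 + 74307 + 45146 = 1.2884×10^5 psi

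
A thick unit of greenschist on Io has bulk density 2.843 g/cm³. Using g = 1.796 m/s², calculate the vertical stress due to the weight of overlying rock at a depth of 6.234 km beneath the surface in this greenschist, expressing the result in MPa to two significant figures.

32 MPa

greenschist: 2843 kg/m³ × 1.796 m/s² × 6234 m = 3.183×10^7 Pa = 31.83 MPa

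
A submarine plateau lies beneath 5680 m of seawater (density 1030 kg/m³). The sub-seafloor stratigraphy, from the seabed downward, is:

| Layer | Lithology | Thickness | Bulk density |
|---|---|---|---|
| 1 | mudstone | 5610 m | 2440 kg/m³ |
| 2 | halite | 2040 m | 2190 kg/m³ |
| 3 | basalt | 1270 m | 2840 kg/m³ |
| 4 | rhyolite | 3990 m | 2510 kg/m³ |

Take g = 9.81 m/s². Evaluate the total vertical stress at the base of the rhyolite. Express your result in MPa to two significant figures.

370 MPa

seawater: 1030 kg/m³ × 9.81 m/s² × 5680 m = 5.739×10^7 Pa = 57.39 MPa
mudstone: 2440 kg/m³ × 9.81 m/s² × 5610 m = 1.343×10^8 Pa = 134.3 MPa
halite: 2190 kg/m³ × 9.81 m/s² × 2040 m = 4.383×10^7 Pa = 43.83 MPa
basalt: 2840 kg/m³ × 9.81 m/s² × 1270 m = 3.538×10^7 Pa = 35.38 MPa
rhyolite: 2510 kg/m³ × 9.81 m/s² × 3990 m = 9.825×10^7 Pa = 98.25 MPa
Total = 57.39 + 134.3 + 43.83 + 35.38 + 98.25 = 369.13 MPa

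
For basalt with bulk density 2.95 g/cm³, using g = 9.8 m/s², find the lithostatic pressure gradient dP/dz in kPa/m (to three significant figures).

28.9 kPa/m

dP/dz = ρg = 2950 kg/m³ × 9.8 m/s² = 28910 Pa/m
= 28910 Pa/m × (1 kPa/m / 1000.0 Pa/m) = 28.910 kPa/m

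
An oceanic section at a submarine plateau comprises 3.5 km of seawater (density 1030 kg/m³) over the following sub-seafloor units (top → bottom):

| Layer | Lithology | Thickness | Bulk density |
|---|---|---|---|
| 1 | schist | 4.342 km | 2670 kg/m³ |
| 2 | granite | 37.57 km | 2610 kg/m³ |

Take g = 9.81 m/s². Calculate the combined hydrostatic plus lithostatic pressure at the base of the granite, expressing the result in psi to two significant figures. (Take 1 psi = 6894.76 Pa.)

160000 psi

seawater: 1030 kg/m³ × 9.81 m/s² × 3500 m = 3.537×10^7 Pa = 5129 psi
schist: 2670 kg/m³ × 9.81 m/s² × 4342 m = 1.137×10^8 Pa = 16495 psi
granite: 2610 kg/m³ × 9.81 m/s² × 37570 m = 9.619×10^8 Pa = 1.395×10^5 psi
Total = 5129 + 16495 + 1.395×10^5 = 1.6114×10^5 psi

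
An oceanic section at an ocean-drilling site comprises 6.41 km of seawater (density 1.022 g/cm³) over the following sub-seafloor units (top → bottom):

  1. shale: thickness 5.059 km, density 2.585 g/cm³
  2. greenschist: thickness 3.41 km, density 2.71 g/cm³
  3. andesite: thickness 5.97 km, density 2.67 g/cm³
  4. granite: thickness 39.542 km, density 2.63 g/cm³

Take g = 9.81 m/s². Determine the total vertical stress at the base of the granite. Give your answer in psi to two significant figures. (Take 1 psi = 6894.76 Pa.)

seawater: 1022 kg/m³ × 9.81 m/s² × 6410 m = 6.427×10^7 Pa = 9321 psi
shale: 2585 kg/m³ × 9.81 m/s² × 5059 m = 1.283×10^8 Pa = 18607 psi
greenschist: 2710 kg/m³ × 9.81 m/s² × 3410 m = 9.066×10^7 Pa = 13148 psi
andesite: 2670 kg/m³ × 9.81 m/s² × 5970 m = 1.564×10^8 Pa = 22680 psi
granite: 2630 kg/m³ × 9.81 m/s² × 39542 m = 1.020×10^9 Pa = 1.480×10^5 psi
Total = 9321 + 18607 + 13148 + 22680 + 1.480×10^5 = 2.1172×10^5 psi

210000 psi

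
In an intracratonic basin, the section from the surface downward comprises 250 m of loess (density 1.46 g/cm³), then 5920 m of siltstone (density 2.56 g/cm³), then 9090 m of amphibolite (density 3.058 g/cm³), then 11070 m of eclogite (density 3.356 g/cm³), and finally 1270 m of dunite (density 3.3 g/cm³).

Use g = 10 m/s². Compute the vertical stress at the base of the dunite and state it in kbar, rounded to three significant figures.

8.47 kbar

loess: 1460 kg/m³ × 10 m/s² × 250 m = 3.650×10^6 Pa = 0.03650 kbar
siltstone: 2560 kg/m³ × 10 m/s² × 5920 m = 1.516×10^8 Pa = 1.516 kbar
amphibolite: 3058 kg/m³ × 10 m/s² × 9090 m = 2.780×10^8 Pa = 2.780 kbar
eclogite: 3356 kg/m³ × 10 m/s² × 11070 m = 3.715×10^8 Pa = 3.715 kbar
dunite: 3300 kg/m³ × 10 m/s² × 1270 m = 4.191×10^7 Pa = 0.4191 kbar
Total = 0.03650 + 1.516 + 2.780 + 3.715 + 0.4191 = 8.4659 kbar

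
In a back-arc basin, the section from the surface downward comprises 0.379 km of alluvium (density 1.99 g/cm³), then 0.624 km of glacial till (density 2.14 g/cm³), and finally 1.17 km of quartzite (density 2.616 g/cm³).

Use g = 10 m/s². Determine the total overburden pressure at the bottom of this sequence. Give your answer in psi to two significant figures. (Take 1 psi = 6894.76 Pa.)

alluvium: 1990 kg/m³ × 10 m/s² × 379 m = 7.542×10^6 Pa = 1094 psi
glacial till: 2140 kg/m³ × 10 m/s² × 624 m = 1.335×10^7 Pa = 1937 psi
quartzite: 2616 kg/m³ × 10 m/s² × 1170 m = 3.061×10^7 Pa = 4439 psi
Total = 1094 + 1937 + 4439 = 7469.9 psi

7500 psi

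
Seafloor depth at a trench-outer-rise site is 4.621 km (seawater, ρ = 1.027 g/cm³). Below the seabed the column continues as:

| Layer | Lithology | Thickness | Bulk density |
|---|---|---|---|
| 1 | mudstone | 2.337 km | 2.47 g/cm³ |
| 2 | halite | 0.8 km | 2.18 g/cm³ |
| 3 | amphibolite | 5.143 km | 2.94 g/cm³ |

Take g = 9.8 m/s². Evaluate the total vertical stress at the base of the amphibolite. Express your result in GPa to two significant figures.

0.27 GPa

seawater: 1027 kg/m³ × 9.8 m/s² × 4621 m = 4.651×10^7 Pa = 0.04651 GPa
mudstone: 2470 kg/m³ × 9.8 m/s² × 2337 m = 5.657×10^7 Pa = 0.05657 GPa
halite: 2180 kg/m³ × 9.8 m/s² × 800 m = 1.709×10^7 Pa = 0.01709 GPa
amphibolite: 2940 kg/m³ × 9.8 m/s² × 5143 m = 1.482×10^8 Pa = 0.1482 GPa
Total = 0.04651 + 0.05657 + 0.01709 + 0.1482 = 0.26835 GPa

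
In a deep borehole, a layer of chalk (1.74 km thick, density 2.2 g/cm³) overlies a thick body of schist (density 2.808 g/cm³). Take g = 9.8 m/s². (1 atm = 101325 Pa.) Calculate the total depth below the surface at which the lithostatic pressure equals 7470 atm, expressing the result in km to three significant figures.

27.9 km

Pressure at base of upper layers: 2200×9.8×1740 = 3.751×10^7 Pa = 370.2 atm
Remaining pressure to be supplied by schist: 7.569×10^8 − 3.751×10^7 = 7.194×10^8 Pa
Additional depth in schist = 7.194×10^8 Pa / (2808 kg/m³ × 9.8 m/s²) = 26142 m
Total depth = 1740 m + 26142 m = 27882 m
= 27.882 km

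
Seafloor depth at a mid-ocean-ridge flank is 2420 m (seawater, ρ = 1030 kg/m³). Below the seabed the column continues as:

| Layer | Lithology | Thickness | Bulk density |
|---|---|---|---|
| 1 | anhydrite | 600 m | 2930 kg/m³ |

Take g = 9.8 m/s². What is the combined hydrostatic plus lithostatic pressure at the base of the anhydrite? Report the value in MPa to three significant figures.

seawater: 1030 kg/m³ × 9.8 m/s² × 2420 m = 2.443×10^7 Pa = 24.43 MPa
anhydrite: 2930 kg/m³ × 9.8 m/s² × 600 m = 1.723×10^7 Pa = 17.23 MPa
Total = 24.43 + 17.23 = 41.656 MPa

41.7 MPa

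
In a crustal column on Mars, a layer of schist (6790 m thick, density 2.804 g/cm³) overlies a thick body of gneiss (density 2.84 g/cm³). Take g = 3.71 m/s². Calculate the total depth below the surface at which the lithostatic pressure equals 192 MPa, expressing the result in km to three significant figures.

18.3 km

Pressure at base of upper layers: 2804×3.71×6790 = 7.064×10^7 Pa = 70.64 MPa
Remaining pressure to be supplied by gneiss: 1.920×10^8 − 7.064×10^7 = 1.214×10^8 Pa
Additional depth in gneiss = 1.214×10^8 Pa / (2840 kg/m³ × 3.71 m/s²) = 11519 m
Total depth = 6790 m + 11519 m = 18309 m
= 18.309 km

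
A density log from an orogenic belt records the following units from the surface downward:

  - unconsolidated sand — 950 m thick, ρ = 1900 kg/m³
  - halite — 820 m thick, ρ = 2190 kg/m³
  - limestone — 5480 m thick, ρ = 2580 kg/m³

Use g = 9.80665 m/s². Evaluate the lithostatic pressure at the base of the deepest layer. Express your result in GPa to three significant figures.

unconsolidated sand: 1900 kg/m³ × 9.80665 m/s² × 950 m = 1.770×10^7 Pa = 0.01770 GPa
halite: 2190 kg/m³ × 9.80665 m/s² × 820 m = 1.761×10^7 Pa = 0.01761 GPa
limestone: 2580 kg/m³ × 9.80665 m/s² × 5480 m = 1.387×10^8 Pa = 0.1387 GPa
Total = 0.01770 + 0.01761 + 0.1387 = 0.17396 GPa

0.174 GPa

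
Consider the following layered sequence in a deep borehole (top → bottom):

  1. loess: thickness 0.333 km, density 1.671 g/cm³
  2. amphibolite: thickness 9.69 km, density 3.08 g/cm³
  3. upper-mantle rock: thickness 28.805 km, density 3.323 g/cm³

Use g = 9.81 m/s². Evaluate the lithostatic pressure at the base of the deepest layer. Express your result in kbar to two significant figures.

12 kbar

loess: 1671 kg/m³ × 9.81 m/s² × 333 m = 5.459×10^6 Pa = 0.05459 kbar
amphibolite: 3080 kg/m³ × 9.81 m/s² × 9690 m = 2.928×10^8 Pa = 2.928 kbar
upper-mantle rock: 3323 kg/m³ × 9.81 m/s² × 28805 m = 9.390×10^8 Pa = 9.390 kbar
Total = 0.05459 + 2.928 + 9.390 = 12.372 kbar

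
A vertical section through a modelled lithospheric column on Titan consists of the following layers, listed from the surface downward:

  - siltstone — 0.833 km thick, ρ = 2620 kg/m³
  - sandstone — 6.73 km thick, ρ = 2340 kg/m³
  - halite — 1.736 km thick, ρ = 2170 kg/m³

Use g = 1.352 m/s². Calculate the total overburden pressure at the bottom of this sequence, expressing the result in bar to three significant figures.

293 bar

siltstone: 2620 kg/m³ × 1.352 m/s² × 833 m = 2.951×10^6 Pa = 29.51 bar
sandstone: 2340 kg/m³ × 1.352 m/s² × 6730 m = 2.129×10^7 Pa = 212.9 bar
halite: 2170 kg/m³ × 1.352 m/s² × 1736 m = 5.093×10^6 Pa = 50.93 bar
Total = 29.51 + 212.9 + 50.93 = 293.35 bar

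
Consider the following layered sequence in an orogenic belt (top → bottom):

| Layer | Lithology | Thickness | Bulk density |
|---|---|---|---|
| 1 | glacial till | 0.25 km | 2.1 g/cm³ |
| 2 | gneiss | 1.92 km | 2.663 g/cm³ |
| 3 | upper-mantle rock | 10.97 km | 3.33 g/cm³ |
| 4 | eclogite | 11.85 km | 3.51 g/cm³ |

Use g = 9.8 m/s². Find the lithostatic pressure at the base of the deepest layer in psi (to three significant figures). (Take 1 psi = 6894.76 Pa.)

119000 psi

glacial till: 2100 kg/m³ × 9.8 m/s² × 250 m = 5.145×10^6 Pa = 746.2 psi
gneiss: 2663 kg/m³ × 9.8 m/s² × 1920 m = 5.011×10^7 Pa = 7267 psi
upper-mantle rock: 3330 kg/m³ × 9.8 m/s² × 10970 m = 3.580×10^8 Pa = 51923 psi
eclogite: 3510 kg/m³ × 9.8 m/s² × 11850 m = 4.076×10^8 Pa = 59120 psi
Total = 746.2 + 7267 + 51923 + 59120 = 1.1906×10^5 psi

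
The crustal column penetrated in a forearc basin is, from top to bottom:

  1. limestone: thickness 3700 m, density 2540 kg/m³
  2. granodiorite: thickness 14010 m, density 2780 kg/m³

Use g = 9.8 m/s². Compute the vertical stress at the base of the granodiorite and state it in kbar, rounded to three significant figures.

4.74 kbar

limestone: 2540 kg/m³ × 9.8 m/s² × 3700 m = 9.210×10^7 Pa = 0.9210 kbar
granodiorite: 2780 kg/m³ × 9.8 m/s² × 14010 m = 3.817×10^8 Pa = 3.817 kbar
Total = 0.9210 + 3.817 = 4.7379 kbar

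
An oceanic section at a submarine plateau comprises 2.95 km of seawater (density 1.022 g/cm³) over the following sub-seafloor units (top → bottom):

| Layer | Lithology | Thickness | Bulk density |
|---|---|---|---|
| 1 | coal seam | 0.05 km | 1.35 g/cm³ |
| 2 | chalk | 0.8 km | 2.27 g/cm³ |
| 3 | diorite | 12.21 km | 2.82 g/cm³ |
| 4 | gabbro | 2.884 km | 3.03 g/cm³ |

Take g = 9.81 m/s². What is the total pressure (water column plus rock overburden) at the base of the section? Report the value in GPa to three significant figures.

0.472 GPa

seawater: 1022 kg/m³ × 9.81 m/s² × 2950 m = 2.958×10^7 Pa = 0.02958 GPa
coal seam: 1350 kg/m³ × 9.81 m/s² × 50 m = 6.622×10^5 Pa = 6.622×10^-4 GPa
chalk: 2270 kg/m³ × 9.81 m/s² × 800 m = 1.781×10^7 Pa = 0.01781 GPa
diorite: 2820 kg/m³ × 9.81 m/s² × 12210 m = 3.378×10^8 Pa = 0.3378 GPa
gabbro: 3030 kg/m³ × 9.81 m/s² × 2884 m = 8.572×10^7 Pa = 0.08572 GPa
Total = 0.02958 + 6.622×10^-4 + 0.01781 + 0.3378 + 0.08572 = 0.47156 GPa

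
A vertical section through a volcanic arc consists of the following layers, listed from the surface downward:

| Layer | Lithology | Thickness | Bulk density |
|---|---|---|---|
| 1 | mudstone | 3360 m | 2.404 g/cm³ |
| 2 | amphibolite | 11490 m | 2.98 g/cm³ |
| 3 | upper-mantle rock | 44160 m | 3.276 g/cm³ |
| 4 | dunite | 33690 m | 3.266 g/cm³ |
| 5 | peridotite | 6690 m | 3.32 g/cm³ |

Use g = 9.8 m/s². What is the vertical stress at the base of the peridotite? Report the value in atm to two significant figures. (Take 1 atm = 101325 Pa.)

mudstone: 2404 kg/m³ × 9.8 m/s² × 3360 m = 7.916×10^7 Pa = 781.2 atm
amphibolite: 2980 kg/m³ × 9.8 m/s² × 11490 m = 3.356×10^8 Pa = 3312 atm
upper-mantle rock: 3276 kg/m³ × 9.8 m/s² × 44160 m = 1.418×10^9 Pa = 13992 atm
dunite: 3266 kg/m³ × 9.8 m/s² × 33690 m = 1.078×10^9 Pa = 10642 atm
peridotite: 3320 kg/m³ × 9.8 m/s² × 6690 m = 2.177×10^8 Pa = 2148 atm
Total = 781.2 + 3312 + 13992 + 10642 + 2148 = 30875 atm

31000 atm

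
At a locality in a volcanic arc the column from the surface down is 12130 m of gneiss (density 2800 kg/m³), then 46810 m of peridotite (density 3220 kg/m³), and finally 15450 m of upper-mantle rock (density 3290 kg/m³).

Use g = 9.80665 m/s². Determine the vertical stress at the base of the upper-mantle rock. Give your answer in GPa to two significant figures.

gneiss: 2800 kg/m³ × 9.80665 m/s² × 12130 m = 3.331×10^8 Pa = 0.3331 GPa
peridotite: 3220 kg/m³ × 9.80665 m/s² × 46810 m = 1.478×10^9 Pa = 1.478 GPa
upper-mantle rock: 3290 kg/m³ × 9.80665 m/s² × 15450 m = 4.985×10^8 Pa = 0.4985 GPa
Total = 0.3331 + 1.478 + 0.4985 = 2.3097 GPa

2.3 GPa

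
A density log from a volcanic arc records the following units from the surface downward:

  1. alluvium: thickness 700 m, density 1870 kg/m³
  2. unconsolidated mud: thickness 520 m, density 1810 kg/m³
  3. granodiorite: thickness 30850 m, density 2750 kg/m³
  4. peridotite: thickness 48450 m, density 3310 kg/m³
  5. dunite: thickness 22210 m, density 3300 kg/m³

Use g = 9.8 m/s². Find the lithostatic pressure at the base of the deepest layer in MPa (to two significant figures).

alluvium: 1870 kg/m³ × 9.8 m/s² × 700 m = 1.283×10^7 Pa = 12.83 MPa
unconsolidated mud: 1810 kg/m³ × 9.8 m/s² × 520 m = 9.224×10^6 Pa = 9.224 MPa
granodiorite: 2750 kg/m³ × 9.8 m/s² × 30850 m = 8.314×10^8 Pa = 831.4 MPa
peridotite: 3310 kg/m³ × 9.8 m/s² × 48450 m = 1.572×10^9 Pa = 1572 MPa
dunite: 3300 kg/m³ × 9.8 m/s² × 22210 m = 7.183×10^8 Pa = 718.3 MPa
Total = 12.83 + 9.224 + 831.4 + 1572 + 718.3 = 3143.4 MPa

3100 MPa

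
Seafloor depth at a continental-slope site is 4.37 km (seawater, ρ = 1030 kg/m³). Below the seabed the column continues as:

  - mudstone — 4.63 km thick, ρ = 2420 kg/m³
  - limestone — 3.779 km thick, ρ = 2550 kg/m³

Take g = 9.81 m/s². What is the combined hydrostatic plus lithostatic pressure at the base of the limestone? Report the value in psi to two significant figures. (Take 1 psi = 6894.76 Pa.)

36000 psi

seawater: 1030 kg/m³ × 9.81 m/s² × 4370 m = 4.416×10^7 Pa = 6404 psi
mudstone: 2420 kg/m³ × 9.81 m/s² × 4630 m = 1.099×10^8 Pa = 15942 psi
limestone: 2550 kg/m³ × 9.81 m/s² × 3779 m = 9.453×10^7 Pa = 13711 psi
Total = 6404 + 15942 + 13711 = 36057 psi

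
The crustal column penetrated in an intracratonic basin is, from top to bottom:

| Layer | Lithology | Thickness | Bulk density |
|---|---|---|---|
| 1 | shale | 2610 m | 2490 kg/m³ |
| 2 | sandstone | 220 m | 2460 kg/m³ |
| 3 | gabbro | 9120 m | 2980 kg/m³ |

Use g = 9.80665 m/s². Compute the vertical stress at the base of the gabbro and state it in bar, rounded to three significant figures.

3360 bar

shale: 2490 kg/m³ × 9.80665 m/s² × 2610 m = 6.373×10^7 Pa = 637.3 bar
sandstone: 2460 kg/m³ × 9.80665 m/s² × 220 m = 5.307×10^6 Pa = 53.07 bar
gabbro: 2980 kg/m³ × 9.80665 m/s² × 9120 m = 2.665×10^8 Pa = 2665 bar
Total = 637.3 + 53.07 + 2665 = 3355.6 bar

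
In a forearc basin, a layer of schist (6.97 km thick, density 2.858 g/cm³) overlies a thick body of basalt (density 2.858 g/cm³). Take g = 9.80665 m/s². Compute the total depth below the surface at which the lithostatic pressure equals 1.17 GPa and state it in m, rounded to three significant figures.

Pressure at base of upper layers: 2858×9.80665×6970 = 1.954×10^8 Pa = 0.1954 GPa
Remaining pressure to be supplied by basalt: 1.170×10^9 − 1.954×10^8 = 9.746×10^8 Pa
Additional depth in basalt = 9.746×10^8 Pa / (2858 kg/m³ × 9.80665 m/s²) = 34775 m
Total depth = 6970 m + 34775 m = 41745 m

41700 m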